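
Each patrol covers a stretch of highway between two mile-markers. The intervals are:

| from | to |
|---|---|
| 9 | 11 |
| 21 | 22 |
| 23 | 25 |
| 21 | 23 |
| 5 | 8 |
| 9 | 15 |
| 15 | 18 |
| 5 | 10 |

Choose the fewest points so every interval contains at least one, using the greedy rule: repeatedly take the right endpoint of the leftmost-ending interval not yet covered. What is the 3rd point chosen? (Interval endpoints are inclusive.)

18

Sort by right endpoint; whenever an interval is uncovered, place a point at its right end.
Sorted: [5,8] [5,10] [9,11] [9,15] [15,18] [21,22] [21,23] [23,25]
{[5,8],[5,10]} hit by 8; {[9,11],[9,15]} hit by 11; {[15,18]} hit by 18; {[21,22],[21,23]} hit by 22; {[23,25]} hit by 25.
Points: 8, 11, 18, 22, 25 (5 total).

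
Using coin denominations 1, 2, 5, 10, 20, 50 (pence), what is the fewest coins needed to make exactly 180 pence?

180 − 3×50→30 − 1×20→10 − 1×10→0
Total coins = 3 + 1 + 1 = 5

5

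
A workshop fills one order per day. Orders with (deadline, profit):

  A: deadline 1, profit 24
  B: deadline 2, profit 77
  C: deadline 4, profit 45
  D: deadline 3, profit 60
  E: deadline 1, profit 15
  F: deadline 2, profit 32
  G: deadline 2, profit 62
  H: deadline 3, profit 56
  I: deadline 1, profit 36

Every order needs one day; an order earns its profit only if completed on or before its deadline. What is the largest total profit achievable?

Profit order: B=77 G=62 D=60 H=56 C=45 I=36 F=32 A=24 E=15
Assign: B→slot 2, G→slot 1, D→slot 3, H skipped, C→slot 4, I skipped, F skipped, A skipped, E skipped.
Slots: [1:G] [2:B] [3:D] [4:C]
Profit = 62 + 77 + 60 + 45 = 244

244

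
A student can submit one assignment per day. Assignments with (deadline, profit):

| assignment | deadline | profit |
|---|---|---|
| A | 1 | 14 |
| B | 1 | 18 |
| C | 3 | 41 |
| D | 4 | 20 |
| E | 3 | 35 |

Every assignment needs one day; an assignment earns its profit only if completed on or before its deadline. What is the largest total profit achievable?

Sort by profit descending; place each in the latest free slot ≤ its deadline.
By profit: C(d3,41), E(d3,35), D(d4,20), B(d1,18), A(d1,14)
C→slot 3; E→slot 2; D→slot 4; B→slot 1; A skipped.
Profit = 18 + 35 + 41 + 20 = 114

114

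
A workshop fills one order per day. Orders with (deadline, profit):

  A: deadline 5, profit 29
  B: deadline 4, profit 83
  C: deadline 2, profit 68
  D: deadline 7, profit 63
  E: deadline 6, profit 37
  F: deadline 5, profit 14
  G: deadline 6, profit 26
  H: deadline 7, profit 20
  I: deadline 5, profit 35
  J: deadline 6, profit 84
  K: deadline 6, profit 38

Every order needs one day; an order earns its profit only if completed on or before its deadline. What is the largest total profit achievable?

Take jobs in profit order; each goes to the latest open slot no later than its deadline.
By profit: J(d6,84), B(d4,83), C(d2,68), D(d7,63), K(d6,38), E(d6,37), I(d5,35), A(d5,29), G(d6,26), H(d7,20), F(d5,14)
J→slot 6; B→slot 4; C→slot 2; D→slot 7; K→slot 5; E→slot 3; I→slot 1; A skipped; G skipped; H skipped; F skipped.
Profit = 35 + 68 + 37 + 83 + 38 + 84 + 63 = 408

408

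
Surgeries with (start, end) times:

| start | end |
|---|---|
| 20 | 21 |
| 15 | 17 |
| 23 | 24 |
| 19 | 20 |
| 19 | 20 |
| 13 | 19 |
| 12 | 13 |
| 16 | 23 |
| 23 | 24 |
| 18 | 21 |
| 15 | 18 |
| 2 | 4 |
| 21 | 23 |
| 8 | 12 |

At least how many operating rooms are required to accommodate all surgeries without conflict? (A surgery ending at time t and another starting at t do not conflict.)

4

The answer is the maximum number of intervals overlapping at any instant.
starts: [2, 8, 12, 13, 15, 15, 16, 18, 19, 19, 20, 21, 23, 23]
ends:   [4, 12, 13, 17, 18, 19, 20, 20, 21, 21, 23, 23, 24, 24]
s2→1 e4→0 s8→1 e12→0 s12→1 e13→0 s13→1 s15→2 s15→3 s16→4  — peak 4.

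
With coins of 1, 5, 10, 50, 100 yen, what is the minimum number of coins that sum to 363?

363 = 3×100 + 1×50 + 1×10 + 3×1
Total coins = 3 + 1 + 1 + 3 = 8

8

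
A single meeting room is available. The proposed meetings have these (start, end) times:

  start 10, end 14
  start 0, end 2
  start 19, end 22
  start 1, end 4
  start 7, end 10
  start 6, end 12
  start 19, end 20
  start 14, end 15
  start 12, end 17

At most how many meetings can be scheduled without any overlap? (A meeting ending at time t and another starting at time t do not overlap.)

Sorted by end: (0,2)  (1,4)  (7,10)  (6,12)  (10,14)  (14,15)  (12,17)  (19,20)  (19,22)
take (0,2); skip (1,4); take (7,10); take (10,14); take (14,15); skip (12,17); take (19,20).
Selected 5 meetings.

5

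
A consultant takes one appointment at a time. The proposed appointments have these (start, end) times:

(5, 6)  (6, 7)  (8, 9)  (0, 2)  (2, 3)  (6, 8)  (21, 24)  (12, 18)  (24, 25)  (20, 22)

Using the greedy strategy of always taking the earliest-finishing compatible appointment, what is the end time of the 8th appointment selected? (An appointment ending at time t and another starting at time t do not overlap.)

25

Greedy by earliest finish: after sorting by end time, pick each interval compatible with the last pick.
Sorted by end: (0,2)  (2,3)  (5,6)  (6,7)  (6,8)  (8,9)  (12,18)  (20,22)  (21,24)  (24,25)
take (0,2); take (2,3); take (5,6); take (6,7); skip (6,8); take (8,9); take (12,18); take (20,22); skip (21,24); take (24,25).
Selected: (0,2) (2,3) (5,6) (6,7) (8,9) (12,18) (20,22) (24,25)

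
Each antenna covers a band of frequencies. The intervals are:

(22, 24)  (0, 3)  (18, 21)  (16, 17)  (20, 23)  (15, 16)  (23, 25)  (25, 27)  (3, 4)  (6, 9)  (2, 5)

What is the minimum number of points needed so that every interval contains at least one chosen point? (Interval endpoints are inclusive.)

6

Sort by right endpoint; whenever an interval is uncovered, place a point at its right end.
Sorted: [0,3] [3,4] [2,5] [6,9] [15,16] [16,17] [18,21] [20,23] [22,24] [23,25] [25,27]
{[0,3],[3,4],[2,5]} hit by 3; {[6,9]} hit by 9; {[15,16],[16,17]} hit by 16; {[18,21],[20,23]} hit by 21; {[22,24],[23,25]} hit by 24; {[25,27]} hit by 27.
Points: 3, 9, 16, 21, 24, 27 (6 total).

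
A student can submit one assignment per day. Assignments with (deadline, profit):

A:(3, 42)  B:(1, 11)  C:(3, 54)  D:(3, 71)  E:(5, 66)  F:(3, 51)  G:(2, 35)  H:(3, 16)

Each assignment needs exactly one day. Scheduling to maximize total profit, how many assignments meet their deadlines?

4

By profit: D(d3,71), E(d5,66), C(d3,54), F(d3,51), A(d3,42), G(d2,35), H(d3,16), B(d1,11)
D→slot 3; E→slot 5; C→slot 2; F→slot 1; A skipped; G skipped; H skipped; B skipped.
4 of 8 scheduled.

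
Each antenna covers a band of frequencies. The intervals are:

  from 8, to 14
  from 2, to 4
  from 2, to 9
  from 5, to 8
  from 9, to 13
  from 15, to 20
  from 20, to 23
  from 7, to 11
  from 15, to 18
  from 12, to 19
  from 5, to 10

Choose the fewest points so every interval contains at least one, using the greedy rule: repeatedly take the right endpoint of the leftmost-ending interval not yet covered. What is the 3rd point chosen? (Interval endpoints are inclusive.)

Sorted: [2,4] [5,8] [2,9] [5,10] [7,11] [9,13] [8,14] [15,18] [12,19] [15,20] [20,23]
{[2,4]} hit by 4; {[5,8],[2,9],[5,10],[7,11]} hit by 8; {[9,13],[8,14]} hit by 13; {[15,18],[12,19],[15,20]} hit by 18; {[20,23]} hit by 23.
Points: 4, 8, 13, 18, 23 (5 total).

13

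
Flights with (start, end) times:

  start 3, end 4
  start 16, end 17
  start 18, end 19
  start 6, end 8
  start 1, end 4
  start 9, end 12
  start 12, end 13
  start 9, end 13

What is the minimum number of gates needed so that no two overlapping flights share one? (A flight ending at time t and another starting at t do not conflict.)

The answer is the maximum number of intervals overlapping at any instant.
starts: [1, 3, 6, 9, 9, 12, 16, 18]
ends:   [4, 4, 8, 12, 13, 13, 17, 19]
s1→1 s3→2  — peak 2.

2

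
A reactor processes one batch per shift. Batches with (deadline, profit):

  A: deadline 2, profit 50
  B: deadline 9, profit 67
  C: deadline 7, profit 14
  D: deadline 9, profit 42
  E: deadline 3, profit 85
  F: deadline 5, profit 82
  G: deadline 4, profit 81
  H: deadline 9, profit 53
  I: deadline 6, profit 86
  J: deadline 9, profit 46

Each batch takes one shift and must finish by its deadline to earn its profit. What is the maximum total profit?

Profit order: I=86 E=85 F=82 G=81 B=67 H=53 A=50 J=46 D=42 C=14
Assign: I→slot 6, E→slot 3, F→slot 5, G→slot 4, B→slot 9, H→slot 8, A→slot 2, J→slot 7, D→slot 1, C skipped.
Slots: [1:D] [2:A] [3:E] [4:G] [5:F] [6:I] [7:J] [8:H] [9:B]
Profit = 42 + 50 + 85 + 81 + 82 + 86 + 46 + 53 + 67 = 592

592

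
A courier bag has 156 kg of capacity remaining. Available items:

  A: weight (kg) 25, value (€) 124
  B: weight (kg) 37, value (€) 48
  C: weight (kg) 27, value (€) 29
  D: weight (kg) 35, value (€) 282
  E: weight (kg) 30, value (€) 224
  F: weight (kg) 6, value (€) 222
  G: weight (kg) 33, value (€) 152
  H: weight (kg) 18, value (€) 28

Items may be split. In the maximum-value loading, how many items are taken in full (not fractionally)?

6

Greedy by value/weight ratio, highest first.
Order: F (222/6=37.00) > D (282/35=8.06) > E (224/30=7.47) > A (124/25=4.96) > G (152/33=4.61) > H (28/18=1.56) > B (48/37=1.30) > C (29/27=1.07)
Fill: take F (6 @ 222) → take D (35 @ 282) → take E (30 @ 224) → take A (25 @ 124) → take G (33 @ 152) → take H (18 @ 28) → take 9/37 of B → 11.68; 156/156 used.
6 item(s) taken whole; one partial (take 9/37 of B).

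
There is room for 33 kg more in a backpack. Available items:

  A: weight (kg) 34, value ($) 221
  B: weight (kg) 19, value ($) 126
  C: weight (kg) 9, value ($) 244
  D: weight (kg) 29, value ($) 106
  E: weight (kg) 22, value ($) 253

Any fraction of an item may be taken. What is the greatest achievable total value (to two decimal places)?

510.26

Greedy by value/weight ratio, highest first.
Order: C (244/9=27.11) > E (253/22=11.50) > B (126/19=6.63) > A (221/34=6.50) > D (106/29=3.66)
Fill: take C (9 @ 244) → take E (22 @ 253) → take 2/19 of B → 13.26; 33/33 used.
Total value = 510.26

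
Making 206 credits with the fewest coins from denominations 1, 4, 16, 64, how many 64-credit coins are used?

3

Greedy: take as many of the largest coin as possible, then repeat with the remainder.
206 = 3×64 + 3×4 + 2×1
Count of 64: 3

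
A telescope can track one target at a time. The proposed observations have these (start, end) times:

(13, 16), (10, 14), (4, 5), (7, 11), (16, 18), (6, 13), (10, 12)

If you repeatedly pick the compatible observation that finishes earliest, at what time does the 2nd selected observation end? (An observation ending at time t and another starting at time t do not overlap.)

11

Order by finish time; keep every interval that doesn't clash with the previous kept one.
By end time: (4,5), (7,11), (10,12), (6,13), (10,14), (13,16), (16,18).
Pick (4,5); next start ≥ 5 → (7,11); next start ≥ 11 → (13,16); next start ≥ 16 → (16,18).
Selected: (4,5) (7,11) (13,16) (16,18)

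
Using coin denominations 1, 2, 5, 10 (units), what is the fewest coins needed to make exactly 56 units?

7

Use the largest denomination that fits, subtract, and repeat.
56 = 5×10 + 1×5 + 1×1
Total coins = 5 + 1 + 1 = 7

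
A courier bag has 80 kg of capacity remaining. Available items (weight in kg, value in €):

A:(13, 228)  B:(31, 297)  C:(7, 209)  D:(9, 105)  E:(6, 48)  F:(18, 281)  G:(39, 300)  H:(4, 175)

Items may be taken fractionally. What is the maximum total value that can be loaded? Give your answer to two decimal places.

1275.84

Greedy by value/weight ratio, highest first.
Ratios (sorted): H 43.75, C 29.86, A 17.54, F 15.61, D 11.67, B 9.58, E 8.00, G 7.69
take H (4 @ 175); take C (7 @ 209); take A (13 @ 228); take F (18 @ 281); take D (9 @ 105); take 29/31 of B → 277.84. Capacity used 80/80.
Total value = 1275.84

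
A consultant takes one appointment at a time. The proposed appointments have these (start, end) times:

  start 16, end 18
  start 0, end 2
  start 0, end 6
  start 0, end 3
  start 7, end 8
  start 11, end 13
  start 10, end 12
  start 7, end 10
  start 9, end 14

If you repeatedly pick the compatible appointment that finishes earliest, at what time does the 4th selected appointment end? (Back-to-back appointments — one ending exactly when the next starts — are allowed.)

By end time: (0,2), (0,3), (0,6), (7,8), (7,10), (10,12), (11,13), (9,14), (16,18).
Pick (0,2); next start ≥ 2 → (7,8); next start ≥ 8 → (10,12); next start ≥ 12 → (16,18).
Selected: (0,2) (7,8) (10,12) (16,18)

18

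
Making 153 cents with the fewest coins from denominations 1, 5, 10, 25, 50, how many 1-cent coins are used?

153 = 3×50 + 3×1
Count of 1: 3

3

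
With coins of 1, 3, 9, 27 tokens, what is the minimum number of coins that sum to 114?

6

Use the largest denomination that fits, subtract, and repeat.
114 = 4×27 + 2×3
Total coins = 4 + 2 = 6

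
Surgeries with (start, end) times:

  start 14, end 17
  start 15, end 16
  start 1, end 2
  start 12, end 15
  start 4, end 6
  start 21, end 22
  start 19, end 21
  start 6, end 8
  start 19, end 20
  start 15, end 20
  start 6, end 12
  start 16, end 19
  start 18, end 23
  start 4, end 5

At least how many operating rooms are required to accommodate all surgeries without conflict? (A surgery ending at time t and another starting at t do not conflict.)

starts: [1, 4, 4, 6, 6, 12, 14, 15, 15, 16, 18, 19, 19, 21]
ends:   [2, 5, 6, 8, 12, 15, 16, 17, 19, 20, 20, 21, 22, 23]
s1→1 e2→0 s4→1 s4→2 e5→1 e6→0 s6→1 s6→2 e8→1 e12→0 s12→1 s14→2 e15→1 s15→2 s15→3 e16→2 s16→3 e17→2 s18→3 e19→2 s19→3 s19→4  — peak 4.

4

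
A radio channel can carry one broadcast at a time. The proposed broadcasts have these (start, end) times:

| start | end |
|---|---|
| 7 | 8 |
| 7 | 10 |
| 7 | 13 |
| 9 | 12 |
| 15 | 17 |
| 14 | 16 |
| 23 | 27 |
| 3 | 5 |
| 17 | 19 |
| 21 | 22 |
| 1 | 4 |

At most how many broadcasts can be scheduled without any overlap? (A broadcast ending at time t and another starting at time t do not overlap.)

Sort by end time and greedily take each interval whose start is ≥ the last chosen end.
Sorted by end: (1,4)  (3,5)  (7,8)  (7,10)  (9,12)  (7,13)  (14,16)  (15,17)  (17,19)  (21,22)  (23,27)
take (1,4); take (7,8); take (9,12); take (14,16); take (17,19); take (21,22); take (23,27).
Selected 7 broadcasts.

7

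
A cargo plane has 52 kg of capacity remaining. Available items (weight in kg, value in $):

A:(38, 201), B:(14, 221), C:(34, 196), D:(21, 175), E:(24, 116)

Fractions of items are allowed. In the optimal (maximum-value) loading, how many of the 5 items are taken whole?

2

Ratios (sorted): B 15.79, D 8.33, C 5.76, A 5.29, E 4.83
take B (14 @ 221); take D (21 @ 175); take 17/34 of C → 98.00. Capacity used 52/52.
2 item(s) taken whole; one partial (take 17/34 of C).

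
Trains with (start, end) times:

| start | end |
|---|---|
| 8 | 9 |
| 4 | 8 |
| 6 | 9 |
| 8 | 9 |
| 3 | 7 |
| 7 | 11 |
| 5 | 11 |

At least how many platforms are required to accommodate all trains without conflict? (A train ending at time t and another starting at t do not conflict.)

Count concurrent intervals with a sweep; the peak is the room count.
Events (time:±→running): 3:+→1 4:+→2 5:+→3 6:+→4 7:-→3 7:+→4 8:-→3 8:+→4 8:+→5 … peak 5.

5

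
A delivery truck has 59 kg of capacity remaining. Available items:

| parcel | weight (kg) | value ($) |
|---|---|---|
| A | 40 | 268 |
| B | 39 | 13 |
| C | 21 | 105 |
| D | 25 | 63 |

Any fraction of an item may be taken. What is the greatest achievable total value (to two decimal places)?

363.00

Order: A (268/40=6.70) > C (105/21=5.00) > D (63/25=2.52) > B (13/39=0.33)
Fill: take A (40 @ 268) → take 19/21 of C → 95.00; 59/59 used.
Total value = 363.00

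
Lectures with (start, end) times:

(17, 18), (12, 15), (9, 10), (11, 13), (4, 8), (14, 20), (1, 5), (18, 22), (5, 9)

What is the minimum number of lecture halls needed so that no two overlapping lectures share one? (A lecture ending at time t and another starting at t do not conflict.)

2

Count concurrent intervals with a sweep; the peak is the room count.
starts: [1, 4, 5, 9, 11, 12, 14, 17, 18]
ends:   [5, 8, 9, 10, 13, 15, 18, 20, 22]
s1→1 s4→2  — peak 2.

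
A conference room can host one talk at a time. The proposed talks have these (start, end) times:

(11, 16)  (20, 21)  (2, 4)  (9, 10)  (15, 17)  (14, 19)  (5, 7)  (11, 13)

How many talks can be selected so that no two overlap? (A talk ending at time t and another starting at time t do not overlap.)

6

Order by finish time; keep every interval that doesn't clash with the previous kept one.
Sorted by end: (2,4)  (5,7)  (9,10)  (11,13)  (11,16)  (15,17)  (14,19)  (20,21)
take (2,4); take (5,7); take (9,10); take (11,13); take (15,17); skip (14,19); take (20,21).
Selected 6 talks.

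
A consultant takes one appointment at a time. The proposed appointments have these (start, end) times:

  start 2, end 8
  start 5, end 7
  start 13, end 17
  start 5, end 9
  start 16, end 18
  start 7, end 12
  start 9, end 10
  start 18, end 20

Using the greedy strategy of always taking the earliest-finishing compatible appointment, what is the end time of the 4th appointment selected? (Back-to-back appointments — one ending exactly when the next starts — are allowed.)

By end time: (5,7), (2,8), (5,9), (9,10), (7,12), (13,17), (16,18), (18,20).
Pick (5,7); next start ≥ 7 → (9,10); next start ≥ 10 → (13,17); next start ≥ 17 → (18,20).
Selected: (5,7) (9,10) (13,17) (18,20)

20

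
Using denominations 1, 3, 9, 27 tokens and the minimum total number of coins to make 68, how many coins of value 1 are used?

2

68 = 2×27 + 1×9 + 1×3 + 2×1
Count of 1: 2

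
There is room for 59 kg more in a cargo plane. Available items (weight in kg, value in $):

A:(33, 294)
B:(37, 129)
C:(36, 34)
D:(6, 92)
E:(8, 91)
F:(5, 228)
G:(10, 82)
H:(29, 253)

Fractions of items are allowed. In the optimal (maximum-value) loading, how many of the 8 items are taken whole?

4

Sort by value per unit weight and fill in that order.
Order: F (228/5=45.60) > D (92/6=15.33) > E (91/8=11.38) > A (294/33=8.91) > H (253/29=8.72) > G (82/10=8.20) > B (129/37=3.49) > C (34/36=0.94)
Fill: take F (5 @ 228) → take D (6 @ 92) → take E (8 @ 91) → take A (33 @ 294) → take 7/29 of H → 61.07; 59/59 used.
4 item(s) taken whole; one partial (take 7/29 of H).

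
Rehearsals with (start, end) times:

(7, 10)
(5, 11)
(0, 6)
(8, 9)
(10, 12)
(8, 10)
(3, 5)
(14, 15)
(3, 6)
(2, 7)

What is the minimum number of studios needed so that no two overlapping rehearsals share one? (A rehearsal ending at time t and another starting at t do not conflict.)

Events (time:±→running): 0:+→1 2:+→2 3:+→3 3:+→4 … peak 4.

4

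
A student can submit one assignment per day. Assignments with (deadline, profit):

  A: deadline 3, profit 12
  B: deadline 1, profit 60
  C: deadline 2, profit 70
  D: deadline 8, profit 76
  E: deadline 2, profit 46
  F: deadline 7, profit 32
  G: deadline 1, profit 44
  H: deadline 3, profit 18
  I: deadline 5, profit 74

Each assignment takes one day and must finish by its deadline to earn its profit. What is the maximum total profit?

Sort by profit descending; place each in the latest free slot ≤ its deadline.
By profit: D(d8,76), I(d5,74), C(d2,70), B(d1,60), E(d2,46), G(d1,44), F(d7,32), H(d3,18), A(d3,12)
D→slot 8; I→slot 5; C→slot 2; B→slot 1; E skipped; G skipped; F→slot 7; H→slot 3; A skipped.
Profit = 60 + 70 + 18 + 74 + 32 + 76 = 330

330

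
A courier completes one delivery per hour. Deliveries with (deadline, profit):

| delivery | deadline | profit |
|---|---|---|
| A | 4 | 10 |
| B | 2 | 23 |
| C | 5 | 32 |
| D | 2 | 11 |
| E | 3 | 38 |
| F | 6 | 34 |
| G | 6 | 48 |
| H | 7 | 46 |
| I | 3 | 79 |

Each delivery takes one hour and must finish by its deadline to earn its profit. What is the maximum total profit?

Sort by profit descending; place each in the latest free slot ≤ its deadline.
Profit order: I=79 G=48 H=46 E=38 F=34 C=32 B=23 D=11 A=10
Assign: I→slot 3, G→slot 6, H→slot 7, E→slot 2, F→slot 5, C→slot 4, B→slot 1, D skipped, A skipped.
Slots: [1:B] [2:E] [3:I] [4:C] [5:F] [6:G] [7:H]
Profit = 23 + 38 + 79 + 32 + 34 + 48 + 46 = 300

300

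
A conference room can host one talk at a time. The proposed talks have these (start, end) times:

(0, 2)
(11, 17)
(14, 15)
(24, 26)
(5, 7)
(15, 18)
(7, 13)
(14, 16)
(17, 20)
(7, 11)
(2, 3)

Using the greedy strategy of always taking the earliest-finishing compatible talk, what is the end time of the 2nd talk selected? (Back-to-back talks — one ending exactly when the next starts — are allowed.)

Sort by end time and greedily take each interval whose start is ≥ the last chosen end.
By end time: (0,2), (2,3), (5,7), (7,11), (7,13), (14,15), (14,16), (11,17), (15,18), (17,20), (24,26).
Pick (0,2); next start ≥ 2 → (2,3); next start ≥ 3 → (5,7); next start ≥ 7 → (7,11); next start ≥ 11 → (14,15); next start ≥ 15 → (15,18); next start ≥ 18 → (24,26).
Selected: (0,2) (2,3) (5,7) (7,11) (14,15) (15,18) (24,26)

3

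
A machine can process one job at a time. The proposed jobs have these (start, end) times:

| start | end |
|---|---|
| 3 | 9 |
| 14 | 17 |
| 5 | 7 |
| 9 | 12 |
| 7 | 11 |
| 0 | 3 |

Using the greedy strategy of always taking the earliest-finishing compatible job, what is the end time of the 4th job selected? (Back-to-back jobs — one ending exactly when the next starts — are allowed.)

17

Sort by end time and greedily take each interval whose start is ≥ the last chosen end.
Sorted by end: (0,3)  (5,7)  (3,9)  (7,11)  (9,12)  (14,17)
take (0,3); take (5,7); take (7,11); skip (9,12); take (14,17).
Selected: (0,3) (5,7) (7,11) (14,17)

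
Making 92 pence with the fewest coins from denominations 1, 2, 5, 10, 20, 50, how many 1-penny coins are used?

0

92 − 1×50→42 − 2×20→2 − 1×2→0
Count of 1: 0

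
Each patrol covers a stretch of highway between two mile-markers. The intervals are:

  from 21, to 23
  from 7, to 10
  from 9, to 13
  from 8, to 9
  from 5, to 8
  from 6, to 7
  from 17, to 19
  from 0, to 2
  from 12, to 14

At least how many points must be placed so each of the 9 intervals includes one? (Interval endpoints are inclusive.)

Process intervals by earliest right end; each time one isn't hit yet, stab at its right endpoint.
Sorted: [0,2] [6,7] [5,8] [8,9] [7,10] [9,13] [12,14] [17,19] [21,23]
{[0,2]} hit by 2; {[6,7],[5,8]} hit by 7; {[8,9],[7,10],[9,13]} hit by 9; {[12,14]} hit by 14; {[17,19]} hit by 19; {[21,23]} hit by 23.
Points: 2, 7, 9, 14, 19, 23 (6 total).

6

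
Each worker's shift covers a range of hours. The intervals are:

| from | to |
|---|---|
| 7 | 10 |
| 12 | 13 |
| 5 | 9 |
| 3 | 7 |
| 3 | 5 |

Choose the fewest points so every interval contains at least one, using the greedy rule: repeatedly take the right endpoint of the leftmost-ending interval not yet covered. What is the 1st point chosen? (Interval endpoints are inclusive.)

Sorted: [3,5] [3,7] [5,9] [7,10] [12,13]
{[3,5],[3,7],[5,9]} hit by 5; {[7,10]} hit by 10; {[12,13]} hit by 13.
Points: 5, 10, 13 (3 total).

5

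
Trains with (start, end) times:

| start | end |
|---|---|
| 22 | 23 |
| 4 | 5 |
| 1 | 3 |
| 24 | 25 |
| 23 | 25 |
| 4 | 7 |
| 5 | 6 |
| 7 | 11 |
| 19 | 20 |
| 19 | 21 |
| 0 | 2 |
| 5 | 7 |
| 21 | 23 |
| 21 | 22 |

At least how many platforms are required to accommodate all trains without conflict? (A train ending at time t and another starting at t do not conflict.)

3

The answer is the maximum number of intervals overlapping at any instant.
Events (time:±→running): 0:+→1 1:+→2 2:-→1 3:-→0 4:+→1 4:+→2 5:-→1 5:+→2 5:+→3 … peak 3.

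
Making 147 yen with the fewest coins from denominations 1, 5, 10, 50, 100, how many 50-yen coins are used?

0

147 − 1×100→47 − 4×10→7 − 1×5→2 − 2×1→0
Count of 50: 0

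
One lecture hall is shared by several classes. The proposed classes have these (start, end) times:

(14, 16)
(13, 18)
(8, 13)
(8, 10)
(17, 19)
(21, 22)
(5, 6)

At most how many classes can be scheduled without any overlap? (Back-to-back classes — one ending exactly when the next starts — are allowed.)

Sort by end time and greedily take each interval whose start is ≥ the last chosen end.
By end time: (5,6), (8,10), (8,13), (14,16), (13,18), (17,19), (21,22).
Pick (5,6); next start ≥ 6 → (8,10); next start ≥ 10 → (14,16); next start ≥ 16 → (17,19); next start ≥ 19 → (21,22).
Selected 5 classes.

5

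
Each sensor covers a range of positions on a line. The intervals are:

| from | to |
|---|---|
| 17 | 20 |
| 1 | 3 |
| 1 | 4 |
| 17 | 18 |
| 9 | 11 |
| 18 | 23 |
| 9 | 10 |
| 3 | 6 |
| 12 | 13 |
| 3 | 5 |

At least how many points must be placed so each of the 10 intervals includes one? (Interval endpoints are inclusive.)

By right end: [1,3]  [1,4]  [3,5]  [3,6]  [9,10]  [9,11]  [12,13]  [17,18]  [17,20]  [18,23]
[1,3] uncovered → point at 3; [9,10] uncovered → point at 10; [12,13] uncovered → point at 13; [17,18] uncovered → point at 18.
Points: 3, 10, 13, 18 (4 total).

4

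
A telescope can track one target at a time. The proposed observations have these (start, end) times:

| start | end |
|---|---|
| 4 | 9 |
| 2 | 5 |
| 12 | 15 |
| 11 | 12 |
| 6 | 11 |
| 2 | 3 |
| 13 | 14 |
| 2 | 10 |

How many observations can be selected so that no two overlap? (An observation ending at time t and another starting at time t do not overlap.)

4

Greedy by earliest finish: after sorting by end time, pick each interval compatible with the last pick.
Sorted by end: (2,3)  (2,5)  (4,9)  (2,10)  (6,11)  (11,12)  (13,14)  (12,15)
take (2,3); skip (2,5); take (4,9); skip (2,10); skip (6,11); take (11,12); take (13,14).
Selected 4 observations.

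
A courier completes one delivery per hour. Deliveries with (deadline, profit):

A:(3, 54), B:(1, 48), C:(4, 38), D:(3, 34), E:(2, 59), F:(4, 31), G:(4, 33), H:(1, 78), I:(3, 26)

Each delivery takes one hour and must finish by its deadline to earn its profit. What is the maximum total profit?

229

Sort by profit descending; place each in the latest free slot ≤ its deadline.
Profit order: H=78 E=59 A=54 B=48 C=38 D=34 G=33 F=31 I=26
Assign: H→slot 1, E→slot 2, A→slot 3, B skipped, C→slot 4, D skipped, G skipped, F skipped, I skipped.
Slots: [1:H] [2:E] [3:A] [4:C]
Profit = 78 + 59 + 54 + 38 = 229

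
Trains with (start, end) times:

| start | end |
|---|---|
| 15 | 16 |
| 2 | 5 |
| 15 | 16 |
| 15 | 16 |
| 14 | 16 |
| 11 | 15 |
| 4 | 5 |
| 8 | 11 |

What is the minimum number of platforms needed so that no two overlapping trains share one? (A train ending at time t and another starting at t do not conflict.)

Events (time:±→running): 2:+→1 4:+→2 5:-→1 5:-→0 8:+→1 11:-→0 11:+→1 14:+→2 15:-→1 15:+→2 15:+→3 15:+→4 … peak 4.

4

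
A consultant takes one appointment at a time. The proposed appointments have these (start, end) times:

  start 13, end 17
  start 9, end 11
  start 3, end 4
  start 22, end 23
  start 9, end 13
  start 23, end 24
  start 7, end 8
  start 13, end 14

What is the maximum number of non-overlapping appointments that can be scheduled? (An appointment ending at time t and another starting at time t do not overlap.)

Greedy by earliest finish: after sorting by end time, pick each interval compatible with the last pick.
Sorted by end: (3,4)  (7,8)  (9,11)  (9,13)  (13,14)  (13,17)  (22,23)  (23,24)
take (3,4); take (7,8); take (9,11); take (13,14); take (22,23); take (23,24).
Selected 6 appointments.

6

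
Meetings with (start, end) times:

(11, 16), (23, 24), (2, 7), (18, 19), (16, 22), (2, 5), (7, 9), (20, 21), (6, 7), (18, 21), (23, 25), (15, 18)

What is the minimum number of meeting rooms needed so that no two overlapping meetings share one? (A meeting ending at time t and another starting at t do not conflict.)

3

The answer is the maximum number of intervals overlapping at any instant.
Events (time:±→running): 2:+→1 2:+→2 5:-→1 6:+→2 7:-→1 7:-→0 7:+→1 9:-→0 11:+→1 15:+→2 16:-→1 16:+→2 18:-→1 18:+→2 18:+→3 … peak 3.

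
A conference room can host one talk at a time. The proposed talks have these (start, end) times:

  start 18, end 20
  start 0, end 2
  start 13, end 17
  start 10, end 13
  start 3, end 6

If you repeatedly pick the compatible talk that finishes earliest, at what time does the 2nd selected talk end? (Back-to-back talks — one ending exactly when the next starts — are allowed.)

6

Greedy by earliest finish: after sorting by end time, pick each interval compatible with the last pick.
By end time: (0,2), (3,6), (10,13), (13,17), (18,20).
Pick (0,2); next start ≥ 2 → (3,6); next start ≥ 6 → (10,13); next start ≥ 13 → (13,17); next start ≥ 17 → (18,20).
Selected: (0,2) (3,6) (10,13) (13,17) (18,20)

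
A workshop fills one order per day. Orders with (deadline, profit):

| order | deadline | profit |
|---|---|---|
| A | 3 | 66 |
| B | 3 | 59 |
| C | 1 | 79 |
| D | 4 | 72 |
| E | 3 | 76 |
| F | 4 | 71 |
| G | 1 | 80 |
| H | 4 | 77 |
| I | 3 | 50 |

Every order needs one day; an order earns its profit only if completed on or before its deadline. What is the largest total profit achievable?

305

Sort by profit descending; place each in the latest free slot ≤ its deadline.
Profit order: G=80 C=79 H=77 E=76 D=72 F=71 A=66 B=59 I=50
Assign: G→slot 1, C skipped, H→slot 4, E→slot 3, D→slot 2, F skipped, A skipped, B skipped, I skipped.
Slots: [1:G] [2:D] [3:E] [4:H]
Profit = 80 + 72 + 76 + 77 = 305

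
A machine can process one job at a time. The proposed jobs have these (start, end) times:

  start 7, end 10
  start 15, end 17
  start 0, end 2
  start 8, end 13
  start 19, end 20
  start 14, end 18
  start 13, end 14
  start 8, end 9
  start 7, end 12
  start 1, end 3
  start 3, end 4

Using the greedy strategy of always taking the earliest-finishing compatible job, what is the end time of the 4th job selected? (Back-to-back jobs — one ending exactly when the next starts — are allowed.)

14

Sorted by end: (0,2)  (1,3)  (3,4)  (8,9)  (7,10)  (7,12)  (8,13)  (13,14)  (15,17)  (14,18)  (19,20)
take (0,2); skip (1,3); take (3,4); take (8,9); skip (7,12); take (13,14); take (15,17); take (19,20).
Selected: (0,2) (3,4) (8,9) (13,14) (15,17) (19,20)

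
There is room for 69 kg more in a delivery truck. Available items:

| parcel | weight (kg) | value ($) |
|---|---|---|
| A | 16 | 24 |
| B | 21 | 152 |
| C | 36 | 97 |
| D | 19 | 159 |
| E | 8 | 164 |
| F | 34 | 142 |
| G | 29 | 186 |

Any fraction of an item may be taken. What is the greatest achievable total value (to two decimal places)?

609.69

Sort by value per unit weight and fill in that order.
Ratios (sorted): E 20.50, D 8.37, B 7.24, G 6.41, F 4.18, C 2.69, A 1.50
take E (8 @ 164); take D (19 @ 159); take B (21 @ 152); take 21/29 of G → 134.69. Capacity used 69/69.
Total value = 609.69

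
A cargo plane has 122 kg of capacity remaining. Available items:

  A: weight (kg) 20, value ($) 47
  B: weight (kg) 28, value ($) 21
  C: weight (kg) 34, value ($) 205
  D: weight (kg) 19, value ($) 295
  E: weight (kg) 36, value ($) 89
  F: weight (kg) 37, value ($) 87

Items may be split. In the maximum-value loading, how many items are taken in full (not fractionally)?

Order: D (295/19=15.53) > C (205/34=6.03) > E (89/36=2.47) > F (87/37=2.35) > A (47/20=2.35) > B (21/28=0.75)
Fill: take D (19 @ 295) → take C (34 @ 205) → take E (36 @ 89) → take 33/37 of F → 77.59; 122/122 used.
3 item(s) taken whole; one partial (take 33/37 of F).

3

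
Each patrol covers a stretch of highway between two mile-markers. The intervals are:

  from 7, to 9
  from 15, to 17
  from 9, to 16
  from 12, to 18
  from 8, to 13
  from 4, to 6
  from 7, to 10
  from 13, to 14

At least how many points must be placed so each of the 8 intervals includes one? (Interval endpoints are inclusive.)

4

Sort by right endpoint; whenever an interval is uncovered, place a point at its right end.
Sorted: [4,6] [7,9] [7,10] [8,13] [13,14] [9,16] [15,17] [12,18]
{[4,6]} hit by 6; {[7,9],[7,10],[8,13]} hit by 9; {[13,14],[9,16]} hit by 14; {[15,17],[12,18]} hit by 17.
Points: 6, 9, 14, 17 (4 total).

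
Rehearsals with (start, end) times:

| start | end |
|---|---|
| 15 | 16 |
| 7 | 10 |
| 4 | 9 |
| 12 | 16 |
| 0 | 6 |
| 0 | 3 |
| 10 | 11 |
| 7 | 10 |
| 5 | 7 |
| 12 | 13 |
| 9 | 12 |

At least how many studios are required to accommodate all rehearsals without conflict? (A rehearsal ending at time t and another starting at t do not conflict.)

3

Count concurrent intervals with a sweep; the peak is the room count.
Events (time:±→running): 0:+→1 0:+→2 3:-→1 4:+→2 5:+→3 … peak 3.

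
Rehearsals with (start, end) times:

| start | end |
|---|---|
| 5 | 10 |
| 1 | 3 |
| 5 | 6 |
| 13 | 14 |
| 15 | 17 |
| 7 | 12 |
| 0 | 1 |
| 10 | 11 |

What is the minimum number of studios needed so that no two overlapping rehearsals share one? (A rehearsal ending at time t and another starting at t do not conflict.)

2

Count concurrent intervals with a sweep; the peak is the room count.
starts: [0, 1, 5, 5, 7, 10, 13, 15]
ends:   [1, 3, 6, 10, 11, 12, 14, 17]
s0→1 e1→0 s1→1 e3→0 s5→1 s5→2  — peak 2.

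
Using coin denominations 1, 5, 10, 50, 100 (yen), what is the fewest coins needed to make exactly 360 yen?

5

Use the largest denomination that fits, subtract, and repeat.
360 − 3×100→60 − 1×50→10 − 1×10→0
Total coins = 3 + 1 + 1 = 5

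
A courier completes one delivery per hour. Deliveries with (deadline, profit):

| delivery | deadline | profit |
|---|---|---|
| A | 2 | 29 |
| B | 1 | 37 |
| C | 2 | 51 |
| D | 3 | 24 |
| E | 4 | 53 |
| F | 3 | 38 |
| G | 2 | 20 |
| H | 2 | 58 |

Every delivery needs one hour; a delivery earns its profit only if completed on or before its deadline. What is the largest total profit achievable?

Take jobs in profit order; each goes to the latest open slot no later than its deadline.
Profit order: H=58 E=53 C=51 F=38 B=37 A=29 D=24 G=20
Assign: H→slot 2, E→slot 4, C→slot 1, F→slot 3, B skipped, A skipped, D skipped, G skipped.
Slots: [1:C] [2:H] [3:F] [4:E]
Profit = 51 + 58 + 38 + 53 = 200

200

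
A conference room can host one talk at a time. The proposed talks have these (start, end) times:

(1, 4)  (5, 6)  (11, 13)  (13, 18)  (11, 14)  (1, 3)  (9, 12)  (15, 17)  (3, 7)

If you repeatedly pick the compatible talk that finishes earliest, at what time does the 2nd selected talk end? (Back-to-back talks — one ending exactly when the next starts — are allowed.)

6

By end time: (1,3), (1,4), (5,6), (3,7), (9,12), (11,13), (11,14), (15,17), (13,18).
Pick (1,3); next start ≥ 3 → (5,6); next start ≥ 6 → (9,12); next start ≥ 12 → (15,17).
Selected: (1,3) (5,6) (9,12) (15,17)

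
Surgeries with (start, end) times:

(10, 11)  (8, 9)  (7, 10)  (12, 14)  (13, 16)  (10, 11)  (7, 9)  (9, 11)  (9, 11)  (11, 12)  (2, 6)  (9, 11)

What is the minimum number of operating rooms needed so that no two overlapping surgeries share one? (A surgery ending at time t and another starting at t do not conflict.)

5

starts: [2, 7, 7, 8, 9, 9, 9, 10, 10, 11, 12, 13]
ends:   [6, 9, 9, 10, 11, 11, 11, 11, 11, 12, 14, 16]
s2→1 e6→0 s7→1 s7→2 s8→3 e9→2 e9→1 s9→2 s9→3 s9→4 e10→3 s10→4 s10→5  — peak 5.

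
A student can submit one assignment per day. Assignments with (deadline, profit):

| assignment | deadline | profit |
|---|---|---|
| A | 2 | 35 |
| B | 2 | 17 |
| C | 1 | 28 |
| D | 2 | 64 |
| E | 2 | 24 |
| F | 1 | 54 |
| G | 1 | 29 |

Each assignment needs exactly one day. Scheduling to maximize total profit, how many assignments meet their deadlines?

2

Sort by profit descending; place each in the latest free slot ≤ its deadline.
Profit order: D=64 F=54 A=35 G=29 C=28 E=24 B=17
Assign: D→slot 2, F→slot 1, A skipped, G skipped, C skipped, E skipped, B skipped.
Slots: [1:F] [2:D]
2 of 7 scheduled.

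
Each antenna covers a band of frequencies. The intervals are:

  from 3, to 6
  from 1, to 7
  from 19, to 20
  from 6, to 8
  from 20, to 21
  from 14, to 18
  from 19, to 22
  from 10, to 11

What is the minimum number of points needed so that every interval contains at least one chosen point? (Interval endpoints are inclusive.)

4

Process intervals by earliest right end; each time one isn't hit yet, stab at its right endpoint.
By right end: [3,6]  [1,7]  [6,8]  [10,11]  [14,18]  [19,20]  [20,21]  [19,22]
[3,6] uncovered → point at 6; [10,11] uncovered → point at 11; [14,18] uncovered → point at 18; [19,20] uncovered → point at 20.
Points: 6, 11, 18, 20 (4 total).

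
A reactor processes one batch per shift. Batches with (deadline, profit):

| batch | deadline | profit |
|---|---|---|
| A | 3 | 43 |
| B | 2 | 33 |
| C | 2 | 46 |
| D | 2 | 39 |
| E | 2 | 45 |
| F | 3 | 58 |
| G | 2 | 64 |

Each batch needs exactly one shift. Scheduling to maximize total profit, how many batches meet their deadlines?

Sort by profit descending; place each in the latest free slot ≤ its deadline.
Profit order: G=64 F=58 C=46 E=45 A=43 D=39 B=33
Assign: G→slot 2, F→slot 3, C→slot 1, E skipped, A skipped, D skipped, B skipped.
Slots: [1:C] [2:G] [3:F]
3 of 7 scheduled.

3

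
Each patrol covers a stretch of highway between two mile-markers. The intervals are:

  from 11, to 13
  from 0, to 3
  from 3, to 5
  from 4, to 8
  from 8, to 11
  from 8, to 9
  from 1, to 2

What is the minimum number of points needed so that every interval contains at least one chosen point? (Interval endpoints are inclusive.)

Process intervals by earliest right end; each time one isn't hit yet, stab at its right endpoint.
Sorted: [1,2] [0,3] [3,5] [4,8] [8,9] [8,11] [11,13]
{[1,2],[0,3]} hit by 2; {[3,5],[4,8]} hit by 5; {[8,9],[8,11]} hit by 9; {[11,13]} hit by 13.
Points: 2, 5, 9, 13 (4 total).

4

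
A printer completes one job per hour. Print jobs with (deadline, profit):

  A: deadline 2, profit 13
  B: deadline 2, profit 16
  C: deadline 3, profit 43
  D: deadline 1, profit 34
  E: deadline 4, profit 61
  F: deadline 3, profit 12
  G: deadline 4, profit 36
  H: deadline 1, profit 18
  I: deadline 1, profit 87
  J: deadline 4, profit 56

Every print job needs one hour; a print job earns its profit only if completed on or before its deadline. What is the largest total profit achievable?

247

Profit order: I=87 E=61 J=56 C=43 G=36 D=34 H=18 B=16 A=13 F=12
Assign: I→slot 1, E→slot 4, J→slot 3, C→slot 2, G skipped, D skipped, H skipped, B skipped, A skipped, F skipped.
Slots: [1:I] [2:C] [3:J] [4:E]
Profit = 87 + 43 + 56 + 61 = 247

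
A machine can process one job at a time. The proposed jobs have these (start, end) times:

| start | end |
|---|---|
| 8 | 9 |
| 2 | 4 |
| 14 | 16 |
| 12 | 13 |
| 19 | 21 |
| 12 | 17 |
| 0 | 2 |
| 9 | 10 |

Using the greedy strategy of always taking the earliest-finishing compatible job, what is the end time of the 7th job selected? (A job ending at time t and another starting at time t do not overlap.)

21

Greedy by earliest finish: after sorting by end time, pick each interval compatible with the last pick.
Sorted by end: (0,2)  (2,4)  (8,9)  (9,10)  (12,13)  (14,16)  (12,17)  (19,21)
take (0,2); take (2,4); take (8,9); take (9,10); take (12,13); take (14,16); take (19,21).
Selected: (0,2) (2,4) (8,9) (9,10) (12,13) (14,16) (19,21)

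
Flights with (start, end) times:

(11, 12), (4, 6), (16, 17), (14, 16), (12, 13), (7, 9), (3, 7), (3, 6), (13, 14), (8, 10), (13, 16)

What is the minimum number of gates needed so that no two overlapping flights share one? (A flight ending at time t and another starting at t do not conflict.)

Events (time:±→running): 3:+→1 3:+→2 4:+→3 … peak 3.

3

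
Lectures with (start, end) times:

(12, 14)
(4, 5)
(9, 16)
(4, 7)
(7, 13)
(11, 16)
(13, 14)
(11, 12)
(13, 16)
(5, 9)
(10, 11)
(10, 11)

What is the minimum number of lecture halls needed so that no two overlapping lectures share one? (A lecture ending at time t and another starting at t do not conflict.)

Events (time:±→running): 4:+→1 4:+→2 5:-→1 5:+→2 7:-→1 7:+→2 9:-→1 9:+→2 10:+→3 10:+→4 11:-→3 11:-→2 11:+→3 11:+→4 12:-→3 12:+→4 13:-→3 13:+→4 13:+→5 … peak 5.

5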